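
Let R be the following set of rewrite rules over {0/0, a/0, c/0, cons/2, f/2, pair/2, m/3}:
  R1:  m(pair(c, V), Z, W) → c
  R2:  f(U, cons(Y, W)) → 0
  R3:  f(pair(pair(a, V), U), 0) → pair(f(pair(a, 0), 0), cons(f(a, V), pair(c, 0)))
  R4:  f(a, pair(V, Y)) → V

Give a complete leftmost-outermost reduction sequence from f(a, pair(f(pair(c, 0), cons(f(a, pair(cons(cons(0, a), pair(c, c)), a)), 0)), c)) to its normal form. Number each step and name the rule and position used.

0

1. f(a, pair(f(pair(c, 0), cons(f(a, pair(cons(cons(0, a), pair(c, c)), a)), 0)), c))  →  f(pair(c, 0), cons(f(a, pair(cons(cons(0, a), pair(c, c)), a)), 0))   [R4 at ε]
2. f(pair(c, 0), cons(f(a, pair(cons(cons(0, a), pair(c, c)), a)), 0))  →  0   [R2 at ε]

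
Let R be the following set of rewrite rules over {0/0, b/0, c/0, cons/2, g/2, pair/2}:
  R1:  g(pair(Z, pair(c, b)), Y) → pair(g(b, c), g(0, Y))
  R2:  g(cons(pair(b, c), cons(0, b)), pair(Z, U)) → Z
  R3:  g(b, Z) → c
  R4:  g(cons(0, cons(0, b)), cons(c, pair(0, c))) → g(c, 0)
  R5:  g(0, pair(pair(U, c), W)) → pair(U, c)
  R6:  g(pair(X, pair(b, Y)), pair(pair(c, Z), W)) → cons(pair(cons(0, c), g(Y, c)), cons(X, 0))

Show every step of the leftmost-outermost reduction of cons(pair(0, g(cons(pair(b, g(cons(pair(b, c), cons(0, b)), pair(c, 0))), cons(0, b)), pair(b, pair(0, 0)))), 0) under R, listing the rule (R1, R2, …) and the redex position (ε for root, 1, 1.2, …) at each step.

cons(pair(0, b), 0)

1. cons(pair(0, g(cons(pair(b, g(cons(pair(b, c), cons(0, b)), pair(c, 0))), cons(0, b)), pair(b, pair(0, 0)))), 0)  →  cons(pair(0, g(cons(pair(b, c), cons(0, b)), pair(b, pair(0, 0)))), 0)   [R2 at 1.2.1.1.2]
2. cons(pair(0, g(cons(pair(b, c), cons(0, b)), pair(b, pair(0, 0)))), 0)  →  cons(pair(0, b), 0)   [R2 at 1.2]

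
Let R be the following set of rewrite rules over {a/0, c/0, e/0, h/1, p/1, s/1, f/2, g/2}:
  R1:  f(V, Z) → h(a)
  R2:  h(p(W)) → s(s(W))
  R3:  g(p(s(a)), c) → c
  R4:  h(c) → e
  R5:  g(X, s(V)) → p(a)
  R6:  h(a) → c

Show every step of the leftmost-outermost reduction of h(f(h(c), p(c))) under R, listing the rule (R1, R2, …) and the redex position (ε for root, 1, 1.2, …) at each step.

e

1. h(f(h(c), p(c)))  →  h(h(a))   [R1 at 1]
2. h(h(a))  →  h(c)   [R6 at 1]
3. h(c)  →  e   [R4 at ε]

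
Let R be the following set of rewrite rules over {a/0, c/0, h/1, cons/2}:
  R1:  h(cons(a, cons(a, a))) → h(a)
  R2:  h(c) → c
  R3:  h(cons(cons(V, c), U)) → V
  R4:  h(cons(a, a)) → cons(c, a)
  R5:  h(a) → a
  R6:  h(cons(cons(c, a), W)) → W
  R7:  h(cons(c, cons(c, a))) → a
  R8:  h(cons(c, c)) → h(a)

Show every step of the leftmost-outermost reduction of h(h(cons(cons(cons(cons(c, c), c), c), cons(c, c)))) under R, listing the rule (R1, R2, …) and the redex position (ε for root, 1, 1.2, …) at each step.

1. h(h(cons(cons(cons(cons(c, c), c), c), cons(c, c))))  →  h(cons(cons(c, c), c))   [R3 at 1]
2. h(cons(cons(c, c), c))  →  c   [R3 at ε]

c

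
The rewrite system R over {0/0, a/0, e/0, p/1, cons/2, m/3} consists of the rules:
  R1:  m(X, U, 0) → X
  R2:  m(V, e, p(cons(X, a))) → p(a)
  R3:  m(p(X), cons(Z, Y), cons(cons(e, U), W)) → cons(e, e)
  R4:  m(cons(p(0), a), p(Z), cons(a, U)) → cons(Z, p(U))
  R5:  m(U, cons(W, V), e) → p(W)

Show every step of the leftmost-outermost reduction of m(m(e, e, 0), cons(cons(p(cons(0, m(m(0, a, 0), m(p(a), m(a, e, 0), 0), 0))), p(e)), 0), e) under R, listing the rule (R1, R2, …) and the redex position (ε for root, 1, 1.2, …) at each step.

p(cons(p(cons(0, 0)), p(e)))

1. m(m(e, e, 0), cons(cons(p(cons(0, m(m(0, a, 0), m(p(a), m(a, e, 0), 0), 0))), p(e)), 0), e)  →  p(cons(p(cons(0, m(m(0, a, 0), m(p(a), m(a, e, 0), 0), 0))), p(e)))   [R5 at ε]
2. p(cons(p(cons(0, m(m(0, a, 0), m(p(a), m(a, e, 0), 0), 0))), p(e)))  →  p(cons(p(cons(0, m(0, a, 0))), p(e)))   [R1 at 1.1.1.2]
3. p(cons(p(cons(0, m(0, a, 0))), p(e)))  →  p(cons(p(cons(0, 0)), p(e)))   [R1 at 1.1.1.2]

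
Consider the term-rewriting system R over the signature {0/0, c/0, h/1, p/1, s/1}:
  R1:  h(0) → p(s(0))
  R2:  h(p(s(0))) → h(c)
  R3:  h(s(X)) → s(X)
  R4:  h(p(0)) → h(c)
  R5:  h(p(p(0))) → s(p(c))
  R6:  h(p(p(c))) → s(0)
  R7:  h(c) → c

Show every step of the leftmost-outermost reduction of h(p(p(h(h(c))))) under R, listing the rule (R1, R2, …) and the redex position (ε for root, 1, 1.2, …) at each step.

s(0)

1. h(p(p(h(h(c)))))  →  h(p(p(h(c))))   [R7 at 1.1.1.1]
2. h(p(p(h(c))))  →  h(p(p(c)))   [R7 at 1.1.1]
3. h(p(p(c)))  →  s(0)   [R6 at ε]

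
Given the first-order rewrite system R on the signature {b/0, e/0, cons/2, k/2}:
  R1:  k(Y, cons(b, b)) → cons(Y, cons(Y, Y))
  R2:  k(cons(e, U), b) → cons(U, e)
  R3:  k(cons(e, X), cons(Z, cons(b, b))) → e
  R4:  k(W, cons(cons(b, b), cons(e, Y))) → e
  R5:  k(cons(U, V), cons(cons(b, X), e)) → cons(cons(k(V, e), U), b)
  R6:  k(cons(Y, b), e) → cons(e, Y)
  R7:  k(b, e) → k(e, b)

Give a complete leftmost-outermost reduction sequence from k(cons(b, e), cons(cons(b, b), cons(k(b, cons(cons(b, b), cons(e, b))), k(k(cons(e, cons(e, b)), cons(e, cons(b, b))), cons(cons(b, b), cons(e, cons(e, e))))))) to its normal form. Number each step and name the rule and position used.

e

1. k(cons(b, e), cons(cons(b, b), cons(k(b, cons(cons(b, b), cons(e, b))), k(k(cons(e, cons(e, b)), cons(e, cons(b, b))), cons(cons(b, b), cons(e, cons(e, e)))))))  →  k(cons(b, e), cons(cons(b, b), cons(e, k(k(cons(e, cons(e, b)), cons(e, cons(b, b))), cons(cons(b, b), cons(e, cons(e, e)))))))   [R4 at 2.2.1]
2. k(cons(b, e), cons(cons(b, b), cons(e, k(k(cons(e, cons(e, b)), cons(e, cons(b, b))), cons(cons(b, b), cons(e, cons(e, e)))))))  →  e   [R4 at ε]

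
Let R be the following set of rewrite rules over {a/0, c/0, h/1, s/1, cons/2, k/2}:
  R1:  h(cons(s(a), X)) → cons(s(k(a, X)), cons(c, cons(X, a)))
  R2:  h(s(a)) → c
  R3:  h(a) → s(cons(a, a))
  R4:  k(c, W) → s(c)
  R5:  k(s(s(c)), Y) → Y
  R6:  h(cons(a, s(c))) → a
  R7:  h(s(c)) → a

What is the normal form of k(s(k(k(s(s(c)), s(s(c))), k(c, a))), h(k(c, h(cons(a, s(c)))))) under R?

a

1. k(s(k(k(s(s(c)), s(s(c))), k(c, a))), h(k(c, h(cons(a, s(c))))))  →  k(s(k(s(s(c)), k(c, a))), h(k(c, h(cons(a, s(c))))))   [R5 at 1.1.1]
2. k(s(k(s(s(c)), k(c, a))), h(k(c, h(cons(a, s(c))))))  →  k(s(k(c, a)), h(k(c, h(cons(a, s(c))))))   [R5 at 1.1]
3. k(s(k(c, a)), h(k(c, h(cons(a, s(c))))))  →  k(s(s(c)), h(k(c, h(cons(a, s(c))))))   [R4 at 1.1]
4. k(s(s(c)), h(k(c, h(cons(a, s(c))))))  →  h(k(c, h(cons(a, s(c)))))   [R5 at ε]
5. h(k(c, h(cons(a, s(c)))))  →  h(s(c))   [R4 at 1]
6. h(s(c))  →  a   [R7 at ε]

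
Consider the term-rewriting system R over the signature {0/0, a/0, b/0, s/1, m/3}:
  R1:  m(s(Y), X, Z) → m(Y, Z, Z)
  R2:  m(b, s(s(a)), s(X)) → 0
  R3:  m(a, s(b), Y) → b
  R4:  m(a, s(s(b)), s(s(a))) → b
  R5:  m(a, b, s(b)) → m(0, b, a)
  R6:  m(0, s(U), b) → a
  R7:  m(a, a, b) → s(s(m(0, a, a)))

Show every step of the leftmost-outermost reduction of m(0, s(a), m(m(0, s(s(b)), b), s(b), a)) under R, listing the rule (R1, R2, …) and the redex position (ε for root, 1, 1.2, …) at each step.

1. m(0, s(a), m(m(0, s(s(b)), b), s(b), a))  →  m(0, s(a), m(a, s(b), a))   [R6 at 3.1]
2. m(0, s(a), m(a, s(b), a))  →  m(0, s(a), b)   [R3 at 3]
3. m(0, s(a), b)  →  a   [R6 at ε]

a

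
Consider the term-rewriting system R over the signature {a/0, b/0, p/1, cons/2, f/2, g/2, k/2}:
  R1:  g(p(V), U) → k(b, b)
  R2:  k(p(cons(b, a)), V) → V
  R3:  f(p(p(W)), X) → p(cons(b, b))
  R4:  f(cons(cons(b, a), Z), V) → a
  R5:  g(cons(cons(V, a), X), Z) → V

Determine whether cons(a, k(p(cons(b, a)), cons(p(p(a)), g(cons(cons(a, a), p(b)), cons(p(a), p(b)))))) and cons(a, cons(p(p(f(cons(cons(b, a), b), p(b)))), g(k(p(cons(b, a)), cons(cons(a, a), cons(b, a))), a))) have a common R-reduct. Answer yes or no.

yes — NF(t₁) = cons(a, cons(p(p(a)), a)), NF(t₂) = cons(a, cons(p(p(a)), a))

Reduce t₁ = cons(a, k(p(cons(b, a)), cons(p(p(a)), g(cons(cons(a, a), p(b)), cons(p(a), p(b)))))):
1. cons(a, k(p(cons(b, a)), cons(p(p(a)), g(cons(cons(a, a), p(b)), cons(p(a), p(b))))))  →  cons(a, cons(p(p(a)), g(cons(cons(a, a), p(b)), cons(p(a), p(b)))))   [R2 at 2]
2. cons(a, cons(p(p(a)), g(cons(cons(a, a), p(b)), cons(p(a), p(b)))))  →  cons(a, cons(p(p(a)), a))   [R5 at 2.2]

Reduce t₂ = cons(a, cons(p(p(f(cons(cons(b, a), b), p(b)))), g(k(p(cons(b, a)), cons(cons(a, a), cons(b, a))), a))):
1. cons(a, cons(p(p(f(cons(cons(b, a), b), p(b)))), g(k(p(cons(b, a)), cons(cons(a, a), cons(b, a))), a)))  →  cons(a, cons(p(p(a)), g(k(p(cons(b, a)), cons(cons(a, a), cons(b, a))), a)))   [R4 at 2.1.1.1]
2. cons(a, cons(p(p(a)), g(k(p(cons(b, a)), cons(cons(a, a), cons(b, a))), a)))  →  cons(a, cons(p(p(a)), g(cons(cons(a, a), cons(b, a)), a)))   [R2 at 2.2.1]
3. cons(a, cons(p(p(a)), g(cons(cons(a, a), cons(b, a)), a)))  →  cons(a, cons(p(p(a)), a))   [R5 at 2.2]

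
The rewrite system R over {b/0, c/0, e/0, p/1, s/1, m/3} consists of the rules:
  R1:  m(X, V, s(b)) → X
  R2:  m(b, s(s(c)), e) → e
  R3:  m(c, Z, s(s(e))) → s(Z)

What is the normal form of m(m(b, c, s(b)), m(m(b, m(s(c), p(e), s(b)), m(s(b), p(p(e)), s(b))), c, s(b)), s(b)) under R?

b

1. m(m(b, c, s(b)), m(m(b, m(s(c), p(e), s(b)), m(s(b), p(p(e)), s(b))), c, s(b)), s(b))  →  m(b, c, s(b))   [R1 at ε]
2. m(b, c, s(b))  →  b   [R1 at ε]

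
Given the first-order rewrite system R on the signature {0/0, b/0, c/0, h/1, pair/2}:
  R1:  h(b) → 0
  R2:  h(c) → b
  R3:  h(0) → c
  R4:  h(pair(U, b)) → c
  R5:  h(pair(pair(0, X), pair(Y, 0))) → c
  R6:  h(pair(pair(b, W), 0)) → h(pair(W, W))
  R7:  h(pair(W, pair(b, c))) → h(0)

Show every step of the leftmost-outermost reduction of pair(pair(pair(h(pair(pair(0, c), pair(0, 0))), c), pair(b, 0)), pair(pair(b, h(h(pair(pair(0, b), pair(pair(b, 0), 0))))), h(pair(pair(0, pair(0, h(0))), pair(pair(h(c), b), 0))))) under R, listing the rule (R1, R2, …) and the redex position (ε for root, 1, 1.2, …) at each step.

1. pair(pair(pair(h(pair(pair(0, c), pair(0, 0))), c), pair(b, 0)), pair(pair(b, h(h(pair(pair(0, b), pair(pair(b, 0), 0))))), h(pair(pair(0, pair(0, h(0))), pair(pair(h(c), b), 0)))))  →  pair(pair(pair(c, c), pair(b, 0)), pair(pair(b, h(h(pair(pair(0, b), pair(pair(b, 0), 0))))), h(pair(pair(0, pair(0, h(0))), pair(pair(h(c), b), 0)))))   [R5 at 1.1.1]
2. pair(pair(pair(c, c), pair(b, 0)), pair(pair(b, h(h(pair(pair(0, b), pair(pair(b, 0), 0))))), h(pair(pair(0, pair(0, h(0))), pair(pair(h(c), b), 0)))))  →  pair(pair(pair(c, c), pair(b, 0)), pair(pair(b, h(c)), h(pair(pair(0, pair(0, h(0))), pair(pair(h(c), b), 0)))))   [R5 at 2.1.2.1]
3. pair(pair(pair(c, c), pair(b, 0)), pair(pair(b, h(c)), h(pair(pair(0, pair(0, h(0))), pair(pair(h(c), b), 0)))))  →  pair(pair(pair(c, c), pair(b, 0)), pair(pair(b, b), h(pair(pair(0, pair(0, h(0))), pair(pair(h(c), b), 0)))))   [R2 at 2.1.2]
4. pair(pair(pair(c, c), pair(b, 0)), pair(pair(b, b), h(pair(pair(0, pair(0, h(0))), pair(pair(h(c), b), 0)))))  →  pair(pair(pair(c, c), pair(b, 0)), pair(pair(b, b), c))   [R5 at 2.2]

pair(pair(pair(c, c), pair(b, 0)), pair(pair(b, b), c))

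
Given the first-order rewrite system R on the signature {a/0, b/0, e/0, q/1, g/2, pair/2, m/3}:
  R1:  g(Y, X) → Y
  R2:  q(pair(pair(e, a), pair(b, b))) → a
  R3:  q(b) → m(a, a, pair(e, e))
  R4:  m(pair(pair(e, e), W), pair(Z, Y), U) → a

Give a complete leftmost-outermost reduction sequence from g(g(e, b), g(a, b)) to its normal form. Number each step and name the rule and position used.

1. g(g(e, b), g(a, b))  →  g(e, b)   [R1 at ε]
2. g(e, b)  →  e   [R1 at ε]

e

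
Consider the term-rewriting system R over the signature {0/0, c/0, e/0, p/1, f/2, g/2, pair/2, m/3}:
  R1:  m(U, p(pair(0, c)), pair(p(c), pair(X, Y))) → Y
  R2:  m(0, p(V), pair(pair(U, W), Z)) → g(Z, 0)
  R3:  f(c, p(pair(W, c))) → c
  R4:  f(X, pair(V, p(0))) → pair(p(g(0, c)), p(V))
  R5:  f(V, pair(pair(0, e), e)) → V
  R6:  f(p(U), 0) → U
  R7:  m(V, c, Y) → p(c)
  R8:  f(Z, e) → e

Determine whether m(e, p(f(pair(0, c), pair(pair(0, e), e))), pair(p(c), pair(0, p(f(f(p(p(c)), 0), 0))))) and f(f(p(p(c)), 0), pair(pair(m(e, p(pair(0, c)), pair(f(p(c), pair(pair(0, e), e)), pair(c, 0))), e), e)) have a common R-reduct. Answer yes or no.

Reduce t₁ = m(e, p(f(pair(0, c), pair(pair(0, e), e))), pair(p(c), pair(0, p(f(f(p(p(c)), 0), 0))))):
1. m(e, p(f(pair(0, c), pair(pair(0, e), e))), pair(p(c), pair(0, p(f(f(p(p(c)), 0), 0)))))  →  m(e, p(pair(0, c)), pair(p(c), pair(0, p(f(f(p(p(c)), 0), 0)))))   [R5 at 2.1]
2. m(e, p(pair(0, c)), pair(p(c), pair(0, p(f(f(p(p(c)), 0), 0)))))  →  p(f(f(p(p(c)), 0), 0))   [R1 at ε]
3. p(f(f(p(p(c)), 0), 0))  →  p(f(p(c), 0))   [R6 at 1.1]
4. p(f(p(c), 0))  →  p(c)   [R6 at 1]

Reduce t₂ = f(f(p(p(c)), 0), pair(pair(m(e, p(pair(0, c)), pair(f(p(c), pair(pair(0, e), e)), pair(c, 0))), e), e)):
1. f(f(p(p(c)), 0), pair(pair(m(e, p(pair(0, c)), pair(f(p(c), pair(pair(0, e), e)), pair(c, 0))), e), e))  →  f(p(c), pair(pair(m(e, p(pair(0, c)), pair(f(p(c), pair(pair(0, e), e)), pair(c, 0))), e), e))   [R6 at 1]
2. f(p(c), pair(pair(m(e, p(pair(0, c)), pair(f(p(c), pair(pair(0, e), e)), pair(c, 0))), e), e))  →  f(p(c), pair(pair(m(e, p(pair(0, c)), pair(p(c), pair(c, 0))), e), e))   [R5 at 2.1.1.3.1]
3. f(p(c), pair(pair(m(e, p(pair(0, c)), pair(p(c), pair(c, 0))), e), e))  →  f(p(c), pair(pair(0, e), e))   [R1 at 2.1.1]
4. f(p(c), pair(pair(0, e), e))  →  p(c)   [R5 at ε]

yes — NF(t₁) = p(c), NF(t₂) = p(c)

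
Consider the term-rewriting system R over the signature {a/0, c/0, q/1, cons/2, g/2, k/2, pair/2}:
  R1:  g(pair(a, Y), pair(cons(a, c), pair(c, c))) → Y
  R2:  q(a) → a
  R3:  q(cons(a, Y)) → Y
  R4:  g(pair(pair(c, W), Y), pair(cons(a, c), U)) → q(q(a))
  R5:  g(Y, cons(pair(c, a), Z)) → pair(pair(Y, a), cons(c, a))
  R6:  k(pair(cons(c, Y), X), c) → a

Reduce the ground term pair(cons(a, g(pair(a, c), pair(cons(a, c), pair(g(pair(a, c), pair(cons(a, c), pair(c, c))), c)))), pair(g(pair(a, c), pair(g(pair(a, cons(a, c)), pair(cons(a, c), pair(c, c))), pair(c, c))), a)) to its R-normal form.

pair(cons(a, c), pair(c, a))

1. pair(cons(a, g(pair(a, c), pair(cons(a, c), pair(g(pair(a, c), pair(cons(a, c), pair(c, c))), c)))), pair(g(pair(a, c), pair(g(pair(a, cons(a, c)), pair(cons(a, c), pair(c, c))), pair(c, c))), a))  →  pair(cons(a, g(pair(a, c), pair(cons(a, c), pair(c, c)))), pair(g(pair(a, c), pair(g(pair(a, cons(a, c)), pair(cons(a, c), pair(c, c))), pair(c, c))), a))   [R1 at 1.2.2.2.1]
2. pair(cons(a, g(pair(a, c), pair(cons(a, c), pair(c, c)))), pair(g(pair(a, c), pair(g(pair(a, cons(a, c)), pair(cons(a, c), pair(c, c))), pair(c, c))), a))  →  pair(cons(a, c), pair(g(pair(a, c), pair(g(pair(a, cons(a, c)), pair(cons(a, c), pair(c, c))), pair(c, c))), a))   [R1 at 1.2]
3. pair(cons(a, c), pair(g(pair(a, c), pair(g(pair(a, cons(a, c)), pair(cons(a, c), pair(c, c))), pair(c, c))), a))  →  pair(cons(a, c), pair(g(pair(a, c), pair(cons(a, c), pair(c, c))), a))   [R1 at 2.1.2.1]
4. pair(cons(a, c), pair(g(pair(a, c), pair(cons(a, c), pair(c, c))), a))  →  pair(cons(a, c), pair(c, a))   [R1 at 2.1]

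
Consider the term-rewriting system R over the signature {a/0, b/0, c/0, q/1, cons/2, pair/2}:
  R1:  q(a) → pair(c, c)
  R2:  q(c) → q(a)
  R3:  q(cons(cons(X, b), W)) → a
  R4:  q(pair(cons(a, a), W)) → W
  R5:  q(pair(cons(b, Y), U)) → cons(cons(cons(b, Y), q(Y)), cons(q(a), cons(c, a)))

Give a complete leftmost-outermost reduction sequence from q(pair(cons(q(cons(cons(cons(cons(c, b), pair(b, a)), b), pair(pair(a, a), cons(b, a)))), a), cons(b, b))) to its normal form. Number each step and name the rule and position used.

1. q(pair(cons(q(cons(cons(cons(cons(c, b), pair(b, a)), b), pair(pair(a, a), cons(b, a)))), a), cons(b, b)))  →  q(pair(cons(a, a), cons(b, b)))   [R3 at 1.1.1]
2. q(pair(cons(a, a), cons(b, b)))  →  cons(b, b)   [R4 at ε]

cons(b, b)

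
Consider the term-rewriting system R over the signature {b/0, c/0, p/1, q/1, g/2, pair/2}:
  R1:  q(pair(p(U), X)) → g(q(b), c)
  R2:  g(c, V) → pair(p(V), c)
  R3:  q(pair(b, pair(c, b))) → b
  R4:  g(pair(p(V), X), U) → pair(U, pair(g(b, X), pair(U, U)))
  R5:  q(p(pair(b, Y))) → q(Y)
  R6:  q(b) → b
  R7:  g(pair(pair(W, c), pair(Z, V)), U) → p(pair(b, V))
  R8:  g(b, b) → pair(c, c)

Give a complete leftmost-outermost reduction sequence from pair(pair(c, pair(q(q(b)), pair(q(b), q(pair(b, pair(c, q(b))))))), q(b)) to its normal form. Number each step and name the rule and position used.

pair(pair(c, pair(b, pair(b, b))), b)

1. pair(pair(c, pair(q(q(b)), pair(q(b), q(pair(b, pair(c, q(b))))))), q(b))  →  pair(pair(c, pair(q(b), pair(q(b), q(pair(b, pair(c, q(b))))))), q(b))   [R6 at 1.2.1.1]
2. pair(pair(c, pair(q(b), pair(q(b), q(pair(b, pair(c, q(b))))))), q(b))  →  pair(pair(c, pair(b, pair(q(b), q(pair(b, pair(c, q(b))))))), q(b))   [R6 at 1.2.1]
3. pair(pair(c, pair(b, pair(q(b), q(pair(b, pair(c, q(b))))))), q(b))  →  pair(pair(c, pair(b, pair(b, q(pair(b, pair(c, q(b))))))), q(b))   [R6 at 1.2.2.1]
4. pair(pair(c, pair(b, pair(b, q(pair(b, pair(c, q(b))))))), q(b))  →  pair(pair(c, pair(b, pair(b, q(pair(b, pair(c, b)))))), q(b))   [R6 at 1.2.2.2.1.2.2]
5. pair(pair(c, pair(b, pair(b, q(pair(b, pair(c, b)))))), q(b))  →  pair(pair(c, pair(b, pair(b, b))), q(b))   [R3 at 1.2.2.2]
6. pair(pair(c, pair(b, pair(b, b))), q(b))  →  pair(pair(c, pair(b, pair(b, b))), b)   [R6 at 2]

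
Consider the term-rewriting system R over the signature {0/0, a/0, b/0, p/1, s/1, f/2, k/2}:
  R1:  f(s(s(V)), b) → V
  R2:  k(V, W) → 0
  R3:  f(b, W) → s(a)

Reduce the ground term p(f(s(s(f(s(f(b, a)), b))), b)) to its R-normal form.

1. p(f(s(s(f(s(f(b, a)), b))), b))  →  p(f(s(f(b, a)), b))   [R1 at 1]
2. p(f(s(f(b, a)), b))  →  p(f(s(s(a)), b))   [R3 at 1.1.1]
3. p(f(s(s(a)), b))  →  p(a)   [R1 at 1]

p(a)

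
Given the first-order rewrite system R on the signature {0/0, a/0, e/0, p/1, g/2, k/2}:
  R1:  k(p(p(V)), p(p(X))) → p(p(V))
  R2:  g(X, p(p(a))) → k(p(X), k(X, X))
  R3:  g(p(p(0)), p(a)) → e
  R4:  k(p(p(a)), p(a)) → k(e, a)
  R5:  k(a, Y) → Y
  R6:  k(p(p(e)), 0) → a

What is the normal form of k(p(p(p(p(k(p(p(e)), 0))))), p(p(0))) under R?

p(p(p(p(a))))

1. k(p(p(p(p(k(p(p(e)), 0))))), p(p(0)))  →  p(p(p(p(k(p(p(e)), 0)))))   [R1 at ε]
2. p(p(p(p(k(p(p(e)), 0)))))  →  p(p(p(p(a))))   [R6 at 1.1.1.1]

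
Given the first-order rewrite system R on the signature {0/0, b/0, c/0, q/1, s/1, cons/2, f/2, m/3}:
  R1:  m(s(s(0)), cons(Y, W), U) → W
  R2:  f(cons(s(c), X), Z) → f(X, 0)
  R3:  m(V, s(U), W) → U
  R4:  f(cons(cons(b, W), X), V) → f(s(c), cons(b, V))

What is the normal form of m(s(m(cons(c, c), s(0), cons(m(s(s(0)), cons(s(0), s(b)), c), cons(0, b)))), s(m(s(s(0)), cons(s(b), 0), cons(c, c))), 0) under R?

0

1. m(s(m(cons(c, c), s(0), cons(m(s(s(0)), cons(s(0), s(b)), c), cons(0, b)))), s(m(s(s(0)), cons(s(b), 0), cons(c, c))), 0)  →  m(s(s(0)), cons(s(b), 0), cons(c, c))   [R3 at ε]
2. m(s(s(0)), cons(s(b), 0), cons(c, c))  →  0   [R1 at ε]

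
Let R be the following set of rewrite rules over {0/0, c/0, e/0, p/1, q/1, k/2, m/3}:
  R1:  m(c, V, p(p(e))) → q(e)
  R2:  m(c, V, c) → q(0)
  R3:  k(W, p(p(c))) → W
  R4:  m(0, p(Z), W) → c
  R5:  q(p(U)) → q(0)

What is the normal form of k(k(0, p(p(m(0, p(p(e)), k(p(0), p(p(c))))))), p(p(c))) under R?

0

1. k(k(0, p(p(m(0, p(p(e)), k(p(0), p(p(c))))))), p(p(c)))  →  k(0, p(p(m(0, p(p(e)), k(p(0), p(p(c)))))))   [R3 at ε]
2. k(0, p(p(m(0, p(p(e)), k(p(0), p(p(c)))))))  →  k(0, p(p(c)))   [R4 at 2.1.1]
3. k(0, p(p(c)))  →  0   [R3 at ε]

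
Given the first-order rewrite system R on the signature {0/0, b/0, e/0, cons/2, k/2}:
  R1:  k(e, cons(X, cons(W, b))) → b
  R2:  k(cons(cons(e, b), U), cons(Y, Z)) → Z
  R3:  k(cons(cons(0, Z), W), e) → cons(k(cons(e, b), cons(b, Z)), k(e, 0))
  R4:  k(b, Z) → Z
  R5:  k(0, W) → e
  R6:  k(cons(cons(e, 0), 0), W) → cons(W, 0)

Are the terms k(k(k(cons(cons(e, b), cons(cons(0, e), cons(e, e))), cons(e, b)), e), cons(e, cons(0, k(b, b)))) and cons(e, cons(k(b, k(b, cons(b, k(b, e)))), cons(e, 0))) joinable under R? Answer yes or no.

Reduce t₁ = k(k(k(cons(cons(e, b), cons(cons(0, e), cons(e, e))), cons(e, b)), e), cons(e, cons(0, k(b, b)))):
1. k(k(k(cons(cons(e, b), cons(cons(0, e), cons(e, e))), cons(e, b)), e), cons(e, cons(0, k(b, b))))  →  k(k(b, e), cons(e, cons(0, k(b, b))))   [R2 at 1.1]
2. k(k(b, e), cons(e, cons(0, k(b, b))))  →  k(e, cons(e, cons(0, k(b, b))))   [R4 at 1]
3. k(e, cons(e, cons(0, k(b, b))))  →  k(e, cons(e, cons(0, b)))   [R4 at 2.2.2]
4. k(e, cons(e, cons(0, b)))  →  b   [R1 at ε]

Reduce t₂ = cons(e, cons(k(b, k(b, cons(b, k(b, e)))), cons(e, 0))):
1. cons(e, cons(k(b, k(b, cons(b, k(b, e)))), cons(e, 0)))  →  cons(e, cons(k(b, cons(b, k(b, e))), cons(e, 0)))   [R4 at 2.1]
2. cons(e, cons(k(b, cons(b, k(b, e))), cons(e, 0)))  →  cons(e, cons(cons(b, k(b, e)), cons(e, 0)))   [R4 at 2.1]
3. cons(e, cons(cons(b, k(b, e)), cons(e, 0)))  →  cons(e, cons(cons(b, e), cons(e, 0)))   [R4 at 2.1.2]

no — NF(t₁) = b, NF(t₂) = cons(e, cons(cons(b, e), cons(e, 0)))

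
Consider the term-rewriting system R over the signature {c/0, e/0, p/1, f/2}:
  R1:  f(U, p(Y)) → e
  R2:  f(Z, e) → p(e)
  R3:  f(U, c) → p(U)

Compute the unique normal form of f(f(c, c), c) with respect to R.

1. f(f(c, c), c)  →  p(f(c, c))   [R3 at ε]
2. p(f(c, c))  →  p(p(c))   [R3 at 1]

p(p(c))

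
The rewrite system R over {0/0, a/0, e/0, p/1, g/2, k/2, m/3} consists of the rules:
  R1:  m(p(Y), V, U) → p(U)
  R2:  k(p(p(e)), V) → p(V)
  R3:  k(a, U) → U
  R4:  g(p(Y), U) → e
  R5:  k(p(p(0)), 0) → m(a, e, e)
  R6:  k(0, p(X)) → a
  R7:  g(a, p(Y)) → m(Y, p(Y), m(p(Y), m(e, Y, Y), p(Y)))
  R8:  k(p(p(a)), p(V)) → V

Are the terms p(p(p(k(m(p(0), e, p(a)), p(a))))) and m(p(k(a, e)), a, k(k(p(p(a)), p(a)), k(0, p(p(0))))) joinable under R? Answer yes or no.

Reduce t₁ = p(p(p(k(m(p(0), e, p(a)), p(a))))):
1. p(p(p(k(m(p(0), e, p(a)), p(a)))))  →  p(p(p(k(p(p(a)), p(a)))))   [R1 at 1.1.1.1]
2. p(p(p(k(p(p(a)), p(a)))))  →  p(p(p(a)))   [R8 at 1.1.1]

Reduce t₂ = m(p(k(a, e)), a, k(k(p(p(a)), p(a)), k(0, p(p(0))))):
1. m(p(k(a, e)), a, k(k(p(p(a)), p(a)), k(0, p(p(0)))))  →  p(k(k(p(p(a)), p(a)), k(0, p(p(0)))))   [R1 at ε]
2. p(k(k(p(p(a)), p(a)), k(0, p(p(0)))))  →  p(k(a, k(0, p(p(0)))))   [R8 at 1.1]
3. p(k(a, k(0, p(p(0)))))  →  p(k(0, p(p(0))))   [R3 at 1]
4. p(k(0, p(p(0))))  →  p(a)   [R6 at 1]

no — NF(t₁) = p(p(p(a))), NF(t₂) = p(a)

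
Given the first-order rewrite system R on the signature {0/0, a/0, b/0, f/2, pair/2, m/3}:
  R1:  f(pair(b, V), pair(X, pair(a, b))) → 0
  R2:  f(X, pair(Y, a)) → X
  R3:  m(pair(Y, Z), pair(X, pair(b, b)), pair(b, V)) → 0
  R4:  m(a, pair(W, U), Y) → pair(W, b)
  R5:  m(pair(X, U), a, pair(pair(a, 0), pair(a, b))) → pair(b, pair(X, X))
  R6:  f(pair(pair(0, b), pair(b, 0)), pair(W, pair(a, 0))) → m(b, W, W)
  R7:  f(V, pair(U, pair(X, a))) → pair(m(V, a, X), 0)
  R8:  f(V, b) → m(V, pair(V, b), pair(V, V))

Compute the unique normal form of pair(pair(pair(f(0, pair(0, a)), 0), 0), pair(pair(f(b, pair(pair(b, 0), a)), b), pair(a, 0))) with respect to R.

pair(pair(pair(0, 0), 0), pair(pair(b, b), pair(a, 0)))

1. pair(pair(pair(f(0, pair(0, a)), 0), 0), pair(pair(f(b, pair(pair(b, 0), a)), b), pair(a, 0)))  →  pair(pair(pair(0, 0), 0), pair(pair(f(b, pair(pair(b, 0), a)), b), pair(a, 0)))   [R2 at 1.1.1]
2. pair(pair(pair(0, 0), 0), pair(pair(f(b, pair(pair(b, 0), a)), b), pair(a, 0)))  →  pair(pair(pair(0, 0), 0), pair(pair(b, b), pair(a, 0)))   [R2 at 2.1.1]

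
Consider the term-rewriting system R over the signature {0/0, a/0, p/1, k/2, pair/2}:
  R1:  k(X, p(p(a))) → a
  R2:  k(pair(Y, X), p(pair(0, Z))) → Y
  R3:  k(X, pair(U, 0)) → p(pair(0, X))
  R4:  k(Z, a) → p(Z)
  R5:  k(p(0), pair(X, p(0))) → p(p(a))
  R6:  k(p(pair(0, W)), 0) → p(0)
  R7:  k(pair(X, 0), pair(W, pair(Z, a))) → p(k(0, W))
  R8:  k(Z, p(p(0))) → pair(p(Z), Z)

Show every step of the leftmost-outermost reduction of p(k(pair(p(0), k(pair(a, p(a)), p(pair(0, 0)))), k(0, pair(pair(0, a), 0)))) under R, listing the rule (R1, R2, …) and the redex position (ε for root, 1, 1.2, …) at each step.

1. p(k(pair(p(0), k(pair(a, p(a)), p(pair(0, 0)))), k(0, pair(pair(0, a), 0))))  →  p(k(pair(p(0), a), k(0, pair(pair(0, a), 0))))   [R2 at 1.1.2]
2. p(k(pair(p(0), a), k(0, pair(pair(0, a), 0))))  →  p(k(pair(p(0), a), p(pair(0, 0))))   [R3 at 1.2]
3. p(k(pair(p(0), a), p(pair(0, 0))))  →  p(p(0))   [R2 at 1]

p(p(0))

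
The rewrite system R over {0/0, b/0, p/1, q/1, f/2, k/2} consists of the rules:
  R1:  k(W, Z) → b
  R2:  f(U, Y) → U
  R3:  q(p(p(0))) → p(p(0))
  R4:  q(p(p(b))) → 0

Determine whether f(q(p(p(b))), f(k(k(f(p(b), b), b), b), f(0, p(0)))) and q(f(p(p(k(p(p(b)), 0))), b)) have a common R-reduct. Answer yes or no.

Reduce t₁ = f(q(p(p(b))), f(k(k(f(p(b), b), b), b), f(0, p(0)))):
1. f(q(p(p(b))), f(k(k(f(p(b), b), b), b), f(0, p(0))))  →  q(p(p(b)))   [R2 at ε]
2. q(p(p(b)))  →  0   [R4 at ε]

Reduce t₂ = q(f(p(p(k(p(p(b)), 0))), b)):
1. q(f(p(p(k(p(p(b)), 0))), b))  →  q(p(p(k(p(p(b)), 0))))   [R2 at 1]
2. q(p(p(k(p(p(b)), 0))))  →  q(p(p(b)))   [R1 at 1.1.1]
3. q(p(p(b)))  →  0   [R4 at ε]

yes — NF(t₁) = 0, NF(t₂) = 0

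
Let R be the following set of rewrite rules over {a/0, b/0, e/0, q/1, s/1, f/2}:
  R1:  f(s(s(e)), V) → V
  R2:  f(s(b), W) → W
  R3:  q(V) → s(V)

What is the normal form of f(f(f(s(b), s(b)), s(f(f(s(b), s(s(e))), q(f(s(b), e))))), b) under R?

b

1. f(f(f(s(b), s(b)), s(f(f(s(b), s(s(e))), q(f(s(b), e))))), b)  →  f(f(s(b), s(f(f(s(b), s(s(e))), q(f(s(b), e))))), b)   [R2 at 1.1]
2. f(f(s(b), s(f(f(s(b), s(s(e))), q(f(s(b), e))))), b)  →  f(s(f(f(s(b), s(s(e))), q(f(s(b), e)))), b)   [R2 at 1]
3. f(s(f(f(s(b), s(s(e))), q(f(s(b), e)))), b)  →  f(s(f(s(s(e)), q(f(s(b), e)))), b)   [R2 at 1.1.1]
4. f(s(f(s(s(e)), q(f(s(b), e)))), b)  →  f(s(q(f(s(b), e))), b)   [R1 at 1.1]
5. f(s(q(f(s(b), e))), b)  →  f(s(s(f(s(b), e))), b)   [R3 at 1.1]
6. f(s(s(f(s(b), e))), b)  →  f(s(s(e)), b)   [R2 at 1.1.1]
7. f(s(s(e)), b)  →  b   [R1 at ε]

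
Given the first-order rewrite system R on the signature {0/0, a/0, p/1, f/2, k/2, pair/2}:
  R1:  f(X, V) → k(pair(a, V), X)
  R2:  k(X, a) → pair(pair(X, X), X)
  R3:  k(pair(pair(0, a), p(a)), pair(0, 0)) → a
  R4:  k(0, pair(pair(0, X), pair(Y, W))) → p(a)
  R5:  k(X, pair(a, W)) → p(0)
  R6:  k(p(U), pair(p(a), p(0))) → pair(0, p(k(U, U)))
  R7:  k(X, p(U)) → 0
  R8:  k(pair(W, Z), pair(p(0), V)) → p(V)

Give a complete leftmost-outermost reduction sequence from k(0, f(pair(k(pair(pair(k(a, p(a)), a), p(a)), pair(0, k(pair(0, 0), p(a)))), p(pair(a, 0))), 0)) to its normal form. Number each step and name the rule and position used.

0

1. k(0, f(pair(k(pair(pair(k(a, p(a)), a), p(a)), pair(0, k(pair(0, 0), p(a)))), p(pair(a, 0))), 0))  →  k(0, k(pair(a, 0), pair(k(pair(pair(k(a, p(a)), a), p(a)), pair(0, k(pair(0, 0), p(a)))), p(pair(a, 0)))))   [R1 at 2]
2. k(0, k(pair(a, 0), pair(k(pair(pair(k(a, p(a)), a), p(a)), pair(0, k(pair(0, 0), p(a)))), p(pair(a, 0)))))  →  k(0, k(pair(a, 0), pair(k(pair(pair(0, a), p(a)), pair(0, k(pair(0, 0), p(a)))), p(pair(a, 0)))))   [R7 at 2.2.1.1.1.1]
3. k(0, k(pair(a, 0), pair(k(pair(pair(0, a), p(a)), pair(0, k(pair(0, 0), p(a)))), p(pair(a, 0)))))  →  k(0, k(pair(a, 0), pair(k(pair(pair(0, a), p(a)), pair(0, 0)), p(pair(a, 0)))))   [R7 at 2.2.1.2.2]
4. k(0, k(pair(a, 0), pair(k(pair(pair(0, a), p(a)), pair(0, 0)), p(pair(a, 0)))))  →  k(0, k(pair(a, 0), pair(a, p(pair(a, 0)))))   [R3 at 2.2.1]
5. k(0, k(pair(a, 0), pair(a, p(pair(a, 0)))))  →  k(0, p(0))   [R5 at 2]
6. k(0, p(0))  →  0   [R7 at ε]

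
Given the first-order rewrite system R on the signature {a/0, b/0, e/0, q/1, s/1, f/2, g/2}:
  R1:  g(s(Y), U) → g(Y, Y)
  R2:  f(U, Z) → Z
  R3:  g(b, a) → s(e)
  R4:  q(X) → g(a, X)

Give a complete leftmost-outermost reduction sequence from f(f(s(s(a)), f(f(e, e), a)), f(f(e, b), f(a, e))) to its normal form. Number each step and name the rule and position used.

e

1. f(f(s(s(a)), f(f(e, e), a)), f(f(e, b), f(a, e)))  →  f(f(e, b), f(a, e))   [R2 at ε]
2. f(f(e, b), f(a, e))  →  f(a, e)   [R2 at ε]
3. f(a, e)  →  e   [R2 at ε]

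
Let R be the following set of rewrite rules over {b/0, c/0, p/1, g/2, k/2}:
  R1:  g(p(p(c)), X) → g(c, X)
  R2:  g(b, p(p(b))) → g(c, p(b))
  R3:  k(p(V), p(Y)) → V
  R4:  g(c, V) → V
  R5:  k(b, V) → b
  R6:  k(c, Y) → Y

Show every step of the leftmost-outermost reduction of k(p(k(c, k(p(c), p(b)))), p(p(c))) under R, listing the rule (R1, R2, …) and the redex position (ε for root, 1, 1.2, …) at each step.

1. k(p(k(c, k(p(c), p(b)))), p(p(c)))  →  k(c, k(p(c), p(b)))   [R3 at ε]
2. k(c, k(p(c), p(b)))  →  k(p(c), p(b))   [R6 at ε]
3. k(p(c), p(b))  →  c   [R3 at ε]

c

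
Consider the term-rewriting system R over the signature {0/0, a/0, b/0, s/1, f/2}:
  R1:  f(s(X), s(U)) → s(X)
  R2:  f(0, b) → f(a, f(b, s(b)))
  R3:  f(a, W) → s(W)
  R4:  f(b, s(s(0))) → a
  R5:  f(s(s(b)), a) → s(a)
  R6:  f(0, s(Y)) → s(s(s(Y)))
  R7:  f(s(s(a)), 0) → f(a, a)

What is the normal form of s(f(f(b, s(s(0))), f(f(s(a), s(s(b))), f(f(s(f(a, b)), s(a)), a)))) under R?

1. s(f(f(b, s(s(0))), f(f(s(a), s(s(b))), f(f(s(f(a, b)), s(a)), a))))  →  s(f(a, f(f(s(a), s(s(b))), f(f(s(f(a, b)), s(a)), a))))   [R4 at 1.1]
2. s(f(a, f(f(s(a), s(s(b))), f(f(s(f(a, b)), s(a)), a))))  →  s(s(f(f(s(a), s(s(b))), f(f(s(f(a, b)), s(a)), a))))   [R3 at 1]
3. s(s(f(f(s(a), s(s(b))), f(f(s(f(a, b)), s(a)), a))))  →  s(s(f(s(a), f(f(s(f(a, b)), s(a)), a))))   [R1 at 1.1.1]
4. s(s(f(s(a), f(f(s(f(a, b)), s(a)), a))))  →  s(s(f(s(a), f(s(f(a, b)), a))))   [R1 at 1.1.2.1]
5. s(s(f(s(a), f(s(f(a, b)), a))))  →  s(s(f(s(a), f(s(s(b)), a))))   [R3 at 1.1.2.1.1]
6. s(s(f(s(a), f(s(s(b)), a))))  →  s(s(f(s(a), s(a))))   [R5 at 1.1.2]
7. s(s(f(s(a), s(a))))  →  s(s(s(a)))   [R1 at 1.1]

s(s(s(a)))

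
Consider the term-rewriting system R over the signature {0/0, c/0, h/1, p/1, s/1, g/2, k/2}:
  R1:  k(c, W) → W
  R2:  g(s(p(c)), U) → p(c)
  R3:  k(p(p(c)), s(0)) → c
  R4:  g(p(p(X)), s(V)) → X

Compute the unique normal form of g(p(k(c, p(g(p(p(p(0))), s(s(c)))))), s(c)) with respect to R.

1. g(p(k(c, p(g(p(p(p(0))), s(s(c)))))), s(c))  →  g(p(p(g(p(p(p(0))), s(s(c))))), s(c))   [R1 at 1.1]
2. g(p(p(g(p(p(p(0))), s(s(c))))), s(c))  →  g(p(p(p(0))), s(s(c)))   [R4 at ε]
3. g(p(p(p(0))), s(s(c)))  →  p(0)   [R4 at ε]

p(0)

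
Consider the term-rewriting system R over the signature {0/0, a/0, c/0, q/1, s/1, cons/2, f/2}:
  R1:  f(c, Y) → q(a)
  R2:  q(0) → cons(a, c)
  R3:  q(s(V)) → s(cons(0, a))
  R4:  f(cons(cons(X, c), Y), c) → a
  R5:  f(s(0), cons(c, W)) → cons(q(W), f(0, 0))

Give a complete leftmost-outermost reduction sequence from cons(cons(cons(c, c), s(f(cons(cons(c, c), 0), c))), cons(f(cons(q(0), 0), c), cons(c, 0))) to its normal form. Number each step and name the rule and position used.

cons(cons(cons(c, c), s(a)), cons(a, cons(c, 0)))

1. cons(cons(cons(c, c), s(f(cons(cons(c, c), 0), c))), cons(f(cons(q(0), 0), c), cons(c, 0)))  →  cons(cons(cons(c, c), s(a)), cons(f(cons(q(0), 0), c), cons(c, 0)))   [R4 at 1.2.1]
2. cons(cons(cons(c, c), s(a)), cons(f(cons(q(0), 0), c), cons(c, 0)))  →  cons(cons(cons(c, c), s(a)), cons(f(cons(cons(a, c), 0), c), cons(c, 0)))   [R2 at 2.1.1.1]
3. cons(cons(cons(c, c), s(a)), cons(f(cons(cons(a, c), 0), c), cons(c, 0)))  →  cons(cons(cons(c, c), s(a)), cons(a, cons(c, 0)))   [R4 at 2.1]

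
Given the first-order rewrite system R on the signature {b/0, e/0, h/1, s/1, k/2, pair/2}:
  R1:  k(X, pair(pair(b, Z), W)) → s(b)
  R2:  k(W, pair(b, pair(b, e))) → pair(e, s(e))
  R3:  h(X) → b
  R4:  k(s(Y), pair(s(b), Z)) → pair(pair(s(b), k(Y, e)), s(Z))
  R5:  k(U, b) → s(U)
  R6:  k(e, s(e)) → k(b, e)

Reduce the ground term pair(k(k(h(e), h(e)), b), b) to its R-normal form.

pair(s(s(b)), b)

1. pair(k(k(h(e), h(e)), b), b)  →  pair(s(k(h(e), h(e))), b)   [R5 at 1]
2. pair(s(k(h(e), h(e))), b)  →  pair(s(k(b, h(e))), b)   [R3 at 1.1.1]
3. pair(s(k(b, h(e))), b)  →  pair(s(k(b, b)), b)   [R3 at 1.1.2]
4. pair(s(k(b, b)), b)  →  pair(s(s(b)), b)   [R5 at 1.1]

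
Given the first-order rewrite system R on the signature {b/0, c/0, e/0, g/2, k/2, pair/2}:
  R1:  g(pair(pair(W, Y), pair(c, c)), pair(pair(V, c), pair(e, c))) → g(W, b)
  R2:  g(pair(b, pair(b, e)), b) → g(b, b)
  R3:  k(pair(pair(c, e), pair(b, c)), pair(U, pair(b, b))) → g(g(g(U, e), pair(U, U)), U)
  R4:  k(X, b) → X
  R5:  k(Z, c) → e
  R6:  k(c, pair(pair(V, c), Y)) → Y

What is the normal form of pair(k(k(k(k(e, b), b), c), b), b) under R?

1. pair(k(k(k(k(e, b), b), c), b), b)  →  pair(k(k(k(e, b), b), c), b)   [R4 at 1]
2. pair(k(k(k(e, b), b), c), b)  →  pair(e, b)   [R5 at 1]

pair(e, b)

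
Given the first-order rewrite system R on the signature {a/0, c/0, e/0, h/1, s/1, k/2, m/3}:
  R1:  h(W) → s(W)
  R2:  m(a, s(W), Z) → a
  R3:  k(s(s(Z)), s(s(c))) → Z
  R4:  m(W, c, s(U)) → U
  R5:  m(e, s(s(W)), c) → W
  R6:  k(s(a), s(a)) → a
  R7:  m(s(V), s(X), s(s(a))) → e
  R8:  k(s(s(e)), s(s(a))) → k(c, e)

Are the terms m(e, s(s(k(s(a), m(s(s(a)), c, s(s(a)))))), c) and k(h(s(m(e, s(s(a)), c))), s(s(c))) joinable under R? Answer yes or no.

yes — NF(t₁) = a, NF(t₂) = a

Reduce t₁ = m(e, s(s(k(s(a), m(s(s(a)), c, s(s(a)))))), c):
1. m(e, s(s(k(s(a), m(s(s(a)), c, s(s(a)))))), c)  →  k(s(a), m(s(s(a)), c, s(s(a))))   [R5 at ε]
2. k(s(a), m(s(s(a)), c, s(s(a))))  →  k(s(a), s(a))   [R4 at 2]
3. k(s(a), s(a))  →  a   [R6 at ε]

Reduce t₂ = k(h(s(m(e, s(s(a)), c))), s(s(c))):
1. k(h(s(m(e, s(s(a)), c))), s(s(c)))  →  k(s(s(m(e, s(s(a)), c))), s(s(c)))   [R1 at 1]
2. k(s(s(m(e, s(s(a)), c))), s(s(c)))  →  m(e, s(s(a)), c)   [R3 at ε]
3. m(e, s(s(a)), c)  →  a   [R5 at ε]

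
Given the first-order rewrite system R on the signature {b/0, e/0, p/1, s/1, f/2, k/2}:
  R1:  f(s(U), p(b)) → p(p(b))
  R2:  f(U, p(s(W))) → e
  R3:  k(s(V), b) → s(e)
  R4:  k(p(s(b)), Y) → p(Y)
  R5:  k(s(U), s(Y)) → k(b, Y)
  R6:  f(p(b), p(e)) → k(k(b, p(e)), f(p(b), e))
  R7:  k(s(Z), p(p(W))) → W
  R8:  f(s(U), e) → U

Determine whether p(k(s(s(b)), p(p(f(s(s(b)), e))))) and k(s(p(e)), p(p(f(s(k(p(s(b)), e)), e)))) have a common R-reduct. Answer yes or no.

Reduce t₁ = p(k(s(s(b)), p(p(f(s(s(b)), e))))):
1. p(k(s(s(b)), p(p(f(s(s(b)), e)))))  →  p(f(s(s(b)), e))   [R7 at 1]
2. p(f(s(s(b)), e))  →  p(s(b))   [R8 at 1]

Reduce t₂ = k(s(p(e)), p(p(f(s(k(p(s(b)), e)), e)))):
1. k(s(p(e)), p(p(f(s(k(p(s(b)), e)), e))))  →  f(s(k(p(s(b)), e)), e)   [R7 at ε]
2. f(s(k(p(s(b)), e)), e)  →  k(p(s(b)), e)   [R8 at ε]
3. k(p(s(b)), e)  →  p(e)   [R4 at ε]

no — NF(t₁) = p(s(b)), NF(t₂) = p(e)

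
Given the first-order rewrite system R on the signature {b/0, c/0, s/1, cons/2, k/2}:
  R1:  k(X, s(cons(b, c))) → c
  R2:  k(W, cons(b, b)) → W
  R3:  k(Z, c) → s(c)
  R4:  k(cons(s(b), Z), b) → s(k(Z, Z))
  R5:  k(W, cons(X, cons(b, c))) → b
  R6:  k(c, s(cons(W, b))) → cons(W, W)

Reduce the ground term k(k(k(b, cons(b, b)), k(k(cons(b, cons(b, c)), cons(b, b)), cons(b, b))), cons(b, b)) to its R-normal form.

1. k(k(k(b, cons(b, b)), k(k(cons(b, cons(b, c)), cons(b, b)), cons(b, b))), cons(b, b))  →  k(k(b, cons(b, b)), k(k(cons(b, cons(b, c)), cons(b, b)), cons(b, b)))   [R2 at ε]
2. k(k(b, cons(b, b)), k(k(cons(b, cons(b, c)), cons(b, b)), cons(b, b)))  →  k(b, k(k(cons(b, cons(b, c)), cons(b, b)), cons(b, b)))   [R2 at 1]
3. k(b, k(k(cons(b, cons(b, c)), cons(b, b)), cons(b, b)))  →  k(b, k(cons(b, cons(b, c)), cons(b, b)))   [R2 at 2]
4. k(b, k(cons(b, cons(b, c)), cons(b, b)))  →  k(b, cons(b, cons(b, c)))   [R2 at 2]
5. k(b, cons(b, cons(b, c)))  →  b   [R5 at ε]

b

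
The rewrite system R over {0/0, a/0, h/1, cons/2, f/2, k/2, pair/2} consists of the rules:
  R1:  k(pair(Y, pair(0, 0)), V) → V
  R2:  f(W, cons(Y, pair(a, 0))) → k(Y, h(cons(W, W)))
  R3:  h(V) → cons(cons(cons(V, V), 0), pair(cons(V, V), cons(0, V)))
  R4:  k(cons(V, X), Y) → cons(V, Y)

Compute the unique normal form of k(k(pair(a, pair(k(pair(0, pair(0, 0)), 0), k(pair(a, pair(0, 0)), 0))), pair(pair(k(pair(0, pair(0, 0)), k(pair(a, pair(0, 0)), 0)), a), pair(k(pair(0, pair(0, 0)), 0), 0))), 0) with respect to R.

0

1. k(k(pair(a, pair(k(pair(0, pair(0, 0)), 0), k(pair(a, pair(0, 0)), 0))), pair(pair(k(pair(0, pair(0, 0)), k(pair(a, pair(0, 0)), 0)), a), pair(k(pair(0, pair(0, 0)), 0), 0))), 0)  →  k(k(pair(a, pair(0, k(pair(a, pair(0, 0)), 0))), pair(pair(k(pair(0, pair(0, 0)), k(pair(a, pair(0, 0)), 0)), a), pair(k(pair(0, pair(0, 0)), 0), 0))), 0)   [R1 at 1.1.2.1]
2. k(k(pair(a, pair(0, k(pair(a, pair(0, 0)), 0))), pair(pair(k(pair(0, pair(0, 0)), k(pair(a, pair(0, 0)), 0)), a), pair(k(pair(0, pair(0, 0)), 0), 0))), 0)  →  k(k(pair(a, pair(0, 0)), pair(pair(k(pair(0, pair(0, 0)), k(pair(a, pair(0, 0)), 0)), a), pair(k(pair(0, pair(0, 0)), 0), 0))), 0)   [R1 at 1.1.2.2]
3. k(k(pair(a, pair(0, 0)), pair(pair(k(pair(0, pair(0, 0)), k(pair(a, pair(0, 0)), 0)), a), pair(k(pair(0, pair(0, 0)), 0), 0))), 0)  →  k(pair(pair(k(pair(0, pair(0, 0)), k(pair(a, pair(0, 0)), 0)), a), pair(k(pair(0, pair(0, 0)), 0), 0)), 0)   [R1 at 1]
4. k(pair(pair(k(pair(0, pair(0, 0)), k(pair(a, pair(0, 0)), 0)), a), pair(k(pair(0, pair(0, 0)), 0), 0)), 0)  →  k(pair(pair(k(pair(a, pair(0, 0)), 0), a), pair(k(pair(0, pair(0, 0)), 0), 0)), 0)   [R1 at 1.1.1]
5. k(pair(pair(k(pair(a, pair(0, 0)), 0), a), pair(k(pair(0, pair(0, 0)), 0), 0)), 0)  →  k(pair(pair(0, a), pair(k(pair(0, pair(0, 0)), 0), 0)), 0)   [R1 at 1.1.1]
6. k(pair(pair(0, a), pair(k(pair(0, pair(0, 0)), 0), 0)), 0)  →  k(pair(pair(0, a), pair(0, 0)), 0)   [R1 at 1.2.1]
7. k(pair(pair(0, a), pair(0, 0)), 0)  →  0   [R1 at ε]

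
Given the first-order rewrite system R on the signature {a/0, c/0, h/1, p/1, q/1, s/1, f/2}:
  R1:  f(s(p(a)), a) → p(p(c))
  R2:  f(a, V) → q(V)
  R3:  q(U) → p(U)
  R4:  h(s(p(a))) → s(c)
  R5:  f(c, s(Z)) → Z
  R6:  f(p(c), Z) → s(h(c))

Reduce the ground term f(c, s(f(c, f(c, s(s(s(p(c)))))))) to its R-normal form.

s(p(c))

1. f(c, s(f(c, f(c, s(s(s(p(c))))))))  →  f(c, f(c, s(s(s(p(c))))))   [R5 at ε]
2. f(c, f(c, s(s(s(p(c))))))  →  f(c, s(s(p(c))))   [R5 at 2]
3. f(c, s(s(p(c))))  →  s(p(c))   [R5 at ε]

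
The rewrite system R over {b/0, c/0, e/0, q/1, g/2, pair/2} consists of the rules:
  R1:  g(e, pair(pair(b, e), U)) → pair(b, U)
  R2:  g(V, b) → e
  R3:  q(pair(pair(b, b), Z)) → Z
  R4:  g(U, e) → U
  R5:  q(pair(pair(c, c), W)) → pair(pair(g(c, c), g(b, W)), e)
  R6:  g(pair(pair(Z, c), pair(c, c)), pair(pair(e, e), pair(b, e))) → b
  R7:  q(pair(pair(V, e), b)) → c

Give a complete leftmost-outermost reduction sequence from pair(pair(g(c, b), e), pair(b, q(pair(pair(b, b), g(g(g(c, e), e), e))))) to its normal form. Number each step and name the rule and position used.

1. pair(pair(g(c, b), e), pair(b, q(pair(pair(b, b), g(g(g(c, e), e), e)))))  →  pair(pair(e, e), pair(b, q(pair(pair(b, b), g(g(g(c, e), e), e)))))   [R2 at 1.1]
2. pair(pair(e, e), pair(b, q(pair(pair(b, b), g(g(g(c, e), e), e)))))  →  pair(pair(e, e), pair(b, g(g(g(c, e), e), e)))   [R3 at 2.2]
3. pair(pair(e, e), pair(b, g(g(g(c, e), e), e)))  →  pair(pair(e, e), pair(b, g(g(c, e), e)))   [R4 at 2.2]
4. pair(pair(e, e), pair(b, g(g(c, e), e)))  →  pair(pair(e, e), pair(b, g(c, e)))   [R4 at 2.2]
5. pair(pair(e, e), pair(b, g(c, e)))  →  pair(pair(e, e), pair(b, c))   [R4 at 2.2]

pair(pair(e, e), pair(b, c))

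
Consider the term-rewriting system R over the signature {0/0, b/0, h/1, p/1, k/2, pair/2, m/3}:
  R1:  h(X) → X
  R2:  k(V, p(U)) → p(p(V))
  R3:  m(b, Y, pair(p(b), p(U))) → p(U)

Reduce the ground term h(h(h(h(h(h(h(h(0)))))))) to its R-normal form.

1. h(h(h(h(h(h(h(h(0))))))))  →  h(h(h(h(h(h(h(0)))))))   [R1 at ε]
2. h(h(h(h(h(h(h(0)))))))  →  h(h(h(h(h(h(0))))))   [R1 at ε]
3. h(h(h(h(h(h(0))))))  →  h(h(h(h(h(0)))))   [R1 at ε]
4. h(h(h(h(h(0)))))  →  h(h(h(h(0))))   [R1 at ε]
5. h(h(h(h(0))))  →  h(h(h(0)))   [R1 at ε]
6. h(h(h(0)))  →  h(h(0))   [R1 at ε]
7. h(h(0))  →  h(0)   [R1 at ε]
8. h(0)  →  0   [R1 at ε]

0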